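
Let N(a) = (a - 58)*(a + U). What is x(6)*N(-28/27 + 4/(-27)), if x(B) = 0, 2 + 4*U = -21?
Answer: 0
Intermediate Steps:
U = -23/4 (U = -½ + (¼)*(-21) = -½ - 21/4 = -23/4 ≈ -5.7500)
N(a) = (-58 + a)*(-23/4 + a) (N(a) = (a - 58)*(a - 23/4) = (-58 + a)*(-23/4 + a))
x(6)*N(-28/27 + 4/(-27)) = 0*(667/2 + (-28/27 + 4/(-27))² - 255*(-28/27 + 4/(-27))/4) = 0*(667/2 + (-28*1/27 + 4*(-1/27))² - 255*(-28*1/27 + 4*(-1/27))/4) = 0*(667/2 + (-28/27 - 4/27)² - 255*(-28/27 - 4/27)/4) = 0*(667/2 + (-32/27)² - 255/4*(-32/27)) = 0*(667/2 + 1024/729 + 680/9) = 0*(598451/1458) = 0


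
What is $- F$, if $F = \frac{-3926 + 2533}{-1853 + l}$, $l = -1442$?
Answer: $- \frac{1393}{3295} \approx -0.42276$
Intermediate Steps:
$F = \frac{1393}{3295}$ ($F = \frac{-3926 + 2533}{-1853 - 1442} = - \frac{1393}{-3295} = \left(-1393\right) \left(- \frac{1}{3295}\right) = \frac{1393}{3295} \approx 0.42276$)
$- F = \left(-1\right) \frac{1393}{3295} = - \frac{1393}{3295}$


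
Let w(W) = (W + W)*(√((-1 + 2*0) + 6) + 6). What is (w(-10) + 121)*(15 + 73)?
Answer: 88 - 1760*√5 ≈ -3847.5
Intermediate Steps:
w(W) = 2*W*(6 + √5) (w(W) = (2*W)*(√((-1 + 0) + 6) + 6) = (2*W)*(√(-1 + 6) + 6) = (2*W)*(√5 + 6) = (2*W)*(6 + √5) = 2*W*(6 + √5))
(w(-10) + 121)*(15 + 73) = (2*(-10)*(6 + √5) + 121)*(15 + 73) = ((-120 - 20*√5) + 121)*88 = (1 - 20*√5)*88 = 88 - 1760*√5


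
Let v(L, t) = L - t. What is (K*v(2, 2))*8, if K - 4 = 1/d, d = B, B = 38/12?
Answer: 0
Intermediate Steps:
B = 19/6 (B = 38*(1/12) = 19/6 ≈ 3.1667)
d = 19/6 ≈ 3.1667
K = 82/19 (K = 4 + 1/(19/6) = 4 + 6/19 = 82/19 ≈ 4.3158)
(K*v(2, 2))*8 = (82*(2 - 1*2)/19)*8 = (82*(2 - 2)/19)*8 = ((82/19)*0)*8 = 0*8 = 0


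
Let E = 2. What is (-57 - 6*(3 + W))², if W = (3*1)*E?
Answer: 12321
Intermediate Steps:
W = 6 (W = (3*1)*2 = 3*2 = 6)
(-57 - 6*(3 + W))² = (-57 - 6*(3 + 6))² = (-57 - 6*9)² = (-57 - 54)² = (-111)² = 12321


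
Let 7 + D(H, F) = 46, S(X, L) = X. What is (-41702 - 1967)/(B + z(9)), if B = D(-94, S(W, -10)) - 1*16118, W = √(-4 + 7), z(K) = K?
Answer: 43669/16070 ≈ 2.7174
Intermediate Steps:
W = √3 ≈ 1.7320
D(H, F) = 39 (D(H, F) = -7 + 46 = 39)
B = -16079 (B = 39 - 1*16118 = 39 - 16118 = -16079)
(-41702 - 1967)/(B + z(9)) = (-41702 - 1967)/(-16079 + 9) = -43669/(-16070) = -43669*(-1/16070) = 43669/16070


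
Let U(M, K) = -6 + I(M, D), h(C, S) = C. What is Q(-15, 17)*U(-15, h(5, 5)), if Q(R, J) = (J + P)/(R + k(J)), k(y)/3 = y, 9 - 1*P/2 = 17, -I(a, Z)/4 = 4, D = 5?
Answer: -11/18 ≈ -0.61111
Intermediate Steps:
I(a, Z) = -16 (I(a, Z) = -4*4 = -16)
P = -16 (P = 18 - 2*17 = 18 - 34 = -16)
k(y) = 3*y
Q(R, J) = (-16 + J)/(R + 3*J) (Q(R, J) = (J - 16)/(R + 3*J) = (-16 + J)/(R + 3*J))
U(M, K) = -22 (U(M, K) = -6 - 16 = -22)
Q(-15, 17)*U(-15, h(5, 5)) = ((-16 + 17)/(-15 + 3*17))*(-22) = (1/(-15 + 51))*(-22) = (1/36)*(-22) = -11/18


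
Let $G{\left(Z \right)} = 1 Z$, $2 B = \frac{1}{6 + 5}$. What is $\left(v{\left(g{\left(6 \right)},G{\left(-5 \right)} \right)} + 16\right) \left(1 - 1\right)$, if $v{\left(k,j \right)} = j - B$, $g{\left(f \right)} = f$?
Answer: $0$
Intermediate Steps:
$B = \frac{1}{22}$ ($B = \frac{1}{2 \left(6 + 5\right)} = \frac{1}{2 \cdot 11} = \frac{1}{2} \cdot \frac{1}{11} = \frac{1}{22} \approx 0.045455$)
$G{\left(Z \right)} = Z$
$v{\left(k,j \right)} = - \frac{1}{22} + j$ ($v{\left(k,j \right)} = j - \frac{1}{22} = - \frac{1}{22} + j$)
$\left(v{\left(g{\left(6 \right)},G{\left(-5 \right)} \right)} + 16\right) \left(1 - 1\right) = \left(\left(- \frac{1}{22} - 5\right) + 16\right) \left(1 - 1\right) = \left(- \frac{111}{22} + 16\right) \left(1 - 1\right) = \frac{241}{22} \cdot 0 = 0$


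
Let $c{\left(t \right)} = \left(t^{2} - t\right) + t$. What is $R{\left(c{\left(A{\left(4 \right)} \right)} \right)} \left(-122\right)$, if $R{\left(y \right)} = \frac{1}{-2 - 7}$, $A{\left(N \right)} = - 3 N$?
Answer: $\frac{122}{9} \approx 13.556$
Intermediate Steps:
$c{\left(t \right)} = t^{2}$
$R{\left(y \right)} = - \frac{1}{9}$ ($R{\left(y \right)} = \frac{1}{-9} = - \frac{1}{9}$)
$R{\left(c{\left(A{\left(4 \right)} \right)} \right)} \left(-122\right) = \left(- \frac{1}{9}\right) \left(-122\right) = \frac{122}{9}$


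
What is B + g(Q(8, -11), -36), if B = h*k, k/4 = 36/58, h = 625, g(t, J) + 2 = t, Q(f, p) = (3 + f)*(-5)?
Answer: 43347/29 ≈ 1494.7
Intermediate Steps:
Q(f, p) = -15 - 5*f
g(t, J) = -2 + t
k = 72/29 (k = 4*(36/58) = 4*(36*(1/58)) = 4*(18/29) = 72/29 ≈ 2.4828)
B = 45000/29 (B = 625*(72/29) = 45000/29 ≈ 1551.7)
B + g(Q(8, -11), -36) = 45000/29 + (-2 + (-15 - 5*8)) = 45000/29 + (-2 + (-15 - 40)) = 45000/29 + (-2 - 55) = 45000/29 - 57 = 43347/29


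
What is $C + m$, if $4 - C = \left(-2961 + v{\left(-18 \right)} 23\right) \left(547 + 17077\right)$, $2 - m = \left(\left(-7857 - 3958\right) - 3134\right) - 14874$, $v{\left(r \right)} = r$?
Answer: $59510829$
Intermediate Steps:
$m = 29825$ ($m = 2 - \left(\left(\left(-7857 - 3958\right) - 3134\right) - 14874\right) = 2 - \left(\left(-11815 - 3134\right) - 14874\right) = 2 - \left(-14949 - 14874\right) = 2 - -29823 = 2 + 29823 = 29825$)
$C = 59481004$ ($C = 4 - \left(-2961 - 414\right) \left(547 + 17077\right) = 4 - \left(-2961 - 414\right) 17624 = 4 - \left(-3375\right) 17624 = 4 - -59481000 = 4 + 59481000 = 59481004$)
$C + m = 59481004 + 29825 = 59510829$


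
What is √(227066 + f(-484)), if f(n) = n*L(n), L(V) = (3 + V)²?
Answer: I*√111751658 ≈ 10571.0*I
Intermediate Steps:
f(n) = n*(3 + n)²
√(227066 + f(-484)) = √(227066 - 484*(3 - 484)²) = √(227066 - 484*(-481)²) = √(227066 - 484*231361) = √(227066 - 111978724) = √(-111751658) = I*√111751658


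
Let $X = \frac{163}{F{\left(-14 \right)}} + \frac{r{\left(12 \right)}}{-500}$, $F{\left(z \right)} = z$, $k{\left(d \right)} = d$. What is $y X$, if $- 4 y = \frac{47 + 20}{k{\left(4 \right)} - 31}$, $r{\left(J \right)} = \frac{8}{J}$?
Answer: $- \frac{1023961}{141750} \approx -7.2237$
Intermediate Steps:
$y = \frac{67}{108}$ ($y = - \frac{\left(47 + 20\right) \frac{1}{4 - 31}}{4} = - \frac{67 \frac{1}{-27}}{4} = - \frac{67 \left(- \frac{1}{27}\right)}{4} = \left(- \frac{1}{4}\right) \left(- \frac{67}{27}\right) = \frac{67}{108} \approx 0.62037$)
$X = - \frac{30566}{2625}$ ($X = \frac{163}{-14} + \frac{8 \cdot \frac{1}{12}}{-500} = 163 \left(- \frac{1}{14}\right) + 8 \cdot \frac{1}{12} \left(- \frac{1}{500}\right) = - \frac{163}{14} + \frac{2}{3} \left(- \frac{1}{500}\right) = - \frac{163}{14} - \frac{1}{750} = - \frac{30566}{2625} \approx -11.644$)
$y X = \frac{67}{108} \left(- \frac{30566}{2625}\right) = - \frac{1023961}{141750}$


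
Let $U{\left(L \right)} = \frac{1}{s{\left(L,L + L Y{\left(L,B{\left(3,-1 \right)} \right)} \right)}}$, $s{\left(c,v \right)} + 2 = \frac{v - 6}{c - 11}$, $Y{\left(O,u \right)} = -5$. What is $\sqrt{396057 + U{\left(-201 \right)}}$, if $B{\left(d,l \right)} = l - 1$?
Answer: $\frac{\sqrt{147856330531}}{611} \approx 629.33$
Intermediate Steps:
$B{\left(d,l \right)} = -1 + l$ ($B{\left(d,l \right)} = l - 1 = -1 + l$)
$s{\left(c,v \right)} = -2 + \frac{-6 + v}{-11 + c}$ ($s{\left(c,v \right)} = -2 + \frac{v - 6}{c - 11} = -2 + \frac{-6 + v}{-11 + c}$)
$U{\left(L \right)} = \frac{-11 + L}{16 - 6 L}$ ($U{\left(L \right)} = \frac{1}{\frac{1}{-11 + L} \left(16 + \left(L + L \left(-5\right)\right) - 2 L\right)} = \frac{1}{\frac{1}{-11 + L} \left(16 + \left(L - 5 L\right) - 2 L\right)} = \frac{1}{\frac{1}{-11 + L} \left(16 - 4 L - 2 L\right)} = \frac{1}{\frac{1}{-11 + L} \left(16 - 6 L\right)} = \frac{-11 + L}{16 - 6 L}$)
$\sqrt{396057 + U{\left(-201 \right)}} = \sqrt{396057 + \frac{-11 - 201}{2 \left(8 - -603\right)}} = \sqrt{396057 + \frac{1}{2} \frac{1}{8 + 603} \left(-212\right)} = \sqrt{396057 + \frac{1}{2} \cdot \frac{1}{611} \left(-212\right)} = \sqrt{396057 - \frac{106}{611}} = \sqrt{\frac{241990721}{611}} = \frac{\sqrt{147856330531}}{611}$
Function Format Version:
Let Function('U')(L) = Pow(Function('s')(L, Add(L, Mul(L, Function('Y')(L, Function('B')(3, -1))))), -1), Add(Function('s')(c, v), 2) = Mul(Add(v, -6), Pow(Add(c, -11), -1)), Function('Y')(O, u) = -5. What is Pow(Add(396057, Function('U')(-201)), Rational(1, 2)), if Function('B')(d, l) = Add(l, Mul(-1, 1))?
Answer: Mul(Rational(1, 611), Pow(147856330531, Rational(1, 2))) ≈ 629.33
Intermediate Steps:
Function('B')(d, l) = Add(-1, l) (Function('B')(d, l) = Add(l, -1) = Add(-1, l))
Function('s')(c, v) = Add(-2, Mul(Pow(Add(-11, c), -1), Add(-6, v))) (Function('s')(c, v) = Add(-2, Mul(Add(v, -6), Pow(Add(c, -11), -1))) = Add(-2, Mul(Add(-6, v), Pow(Add(-11, c), -1))) = Add(-2, Mul(Pow(Add(-11, c), -1), Add(-6, v))))
Function('U')(L) = Mul(Pow(Add(16, Mul(-6, L)), -1), Add(-11, L)) (Function('U')(L) = Pow(Mul(Pow(Add(-11, L), -1), Add(16, Add(L, Mul(L, -5)), Mul(-2, L))), -1) = Pow(Mul(Pow(Add(-11, L), -1), Add(16, Add(L, Mul(-5, L)), Mul(-2, L))), -1) = Pow(Mul(Pow(Add(-11, L), -1), Add(16, Mul(-4, L), Mul(-2, L))), -1) = Pow(Mul(Pow(Add(-11, L), -1), Add(16, Mul(-6, L))), -1) = Mul(Pow(Add(16, Mul(-6, L)), -1), Add(-11, L)))
Pow(Add(396057, Function('U')(-201)), Rational(1, 2)) = Pow(Add(396057, Mul(Rational(1, 2), Pow(Add(8, Mul(-3, -201)), -1), Add(-11, -201))), Rational(1, 2)) = Pow(Add(396057, Mul(Rational(1, 2), Pow(Add(8, 603), -1), -212)), Rational(1, 2)) = Pow(Add(396057, Mul(Rational(1, 2), Pow(611, -1), -212)), Rational(1, 2)) = Pow(Add(396057, Mul(Rational(1, 2), Rational(1, 611), -212)), Rational(1, 2)) = Pow(Add(396057, Rational(-106, 611)), Rational(1, 2)) = Pow(Rational(241990721, 611), Rational(1, 2)) = Mul(Rational(1, 611), Pow(147856330531, Rational(1, 2)))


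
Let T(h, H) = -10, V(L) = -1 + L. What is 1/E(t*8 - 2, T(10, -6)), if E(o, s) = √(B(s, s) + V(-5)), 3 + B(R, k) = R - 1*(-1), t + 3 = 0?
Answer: -I*√2/6 ≈ -0.2357*I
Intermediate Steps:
t = -3 (t = -3 + 0 = -3)
B(R, k) = -2 + R (B(R, k) = -3 + (R - 1*(-1)) = -3 + (R + 1) = -3 + (1 + R) = -2 + R)
E(o, s) = √(-8 + s) (E(o, s) = √((-2 + s) + (-1 - 5)) = √((-2 + s) - 6) = √(-8 + s))
1/E(t*8 - 2, T(10, -6)) = 1/(√(-8 - 10)) = 1/(√(-18)) = 1/(3*I*√2) = -I*√2/6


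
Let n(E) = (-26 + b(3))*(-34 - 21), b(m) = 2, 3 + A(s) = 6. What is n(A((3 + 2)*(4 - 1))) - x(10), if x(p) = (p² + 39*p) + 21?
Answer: 809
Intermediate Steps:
A(s) = 3 (A(s) = -3 + 6 = 3)
x(p) = 21 + p² + 39*p
n(E) = 1320 (n(E) = (-26 + 2)*(-34 - 21) = -24*(-55) = 1320)
n(A((3 + 2)*(4 - 1))) - x(10) = 1320 - (21 + 10² + 39*10) = 1320 - (21 + 100 + 390) = 1320 - 1*511 = 1320 - 511 = 809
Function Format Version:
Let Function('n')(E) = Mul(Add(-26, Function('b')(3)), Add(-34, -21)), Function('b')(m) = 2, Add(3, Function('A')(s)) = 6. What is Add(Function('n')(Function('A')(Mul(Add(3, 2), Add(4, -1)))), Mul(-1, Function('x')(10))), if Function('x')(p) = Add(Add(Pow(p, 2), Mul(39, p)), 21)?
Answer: 809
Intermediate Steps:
Function('A')(s) = 3 (Function('A')(s) = Add(-3, 6) = 3)
Function('x')(p) = Add(21, Pow(p, 2), Mul(39, p))
Function('n')(E) = 1320 (Function('n')(E) = Mul(Add(-26, 2), Add(-34, -21)) = Mul(-24, -55) = 1320)
Add(Function('n')(Function('A')(Mul(Add(3, 2), Add(4, -1)))), Mul(-1, Function('x')(10))) = Add(1320, Mul(-1, Add(21, Pow(10, 2), Mul(39, 10)))) = Add(1320, Mul(-1, Add(21, 100, 390))) = Add(1320, Mul(-1, 511)) = Add(1320, -511) = 809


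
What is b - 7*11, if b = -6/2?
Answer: -80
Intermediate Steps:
b = -3 (b = -6*½ = -3)
b - 7*11 = -3 - 7*11 = -3 - 77 = -80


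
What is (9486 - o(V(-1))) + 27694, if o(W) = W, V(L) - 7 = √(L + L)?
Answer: 37173 - I*√2 ≈ 37173.0 - 1.4142*I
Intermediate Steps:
V(L) = 7 + √2*√L (V(L) = 7 + √(L + L) = 7 + √(2*L) = 7 + √2*√L)
(9486 - o(V(-1))) + 27694 = (9486 - (7 + √2*√(-1))) + 27694 = (9486 - (7 + √2*I)) + 27694 = (9486 - (7 + I*√2)) + 27694 = (9486 + (-7 - I*√2)) + 27694 = (9479 - I*√2) + 27694 = 37173 - I*√2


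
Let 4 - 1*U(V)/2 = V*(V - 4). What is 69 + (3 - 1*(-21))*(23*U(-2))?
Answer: -8763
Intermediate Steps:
U(V) = 8 - 2*V*(-4 + V) (U(V) = 8 - 2*V*(V - 4) = 8 - 2*V*(-4 + V))
69 + (3 - 1*(-21))*(23*U(-2)) = 69 + (3 - 1*(-21))*(23*(8 - 2*(-2)² + 8*(-2))) = 69 + (3 + 21)*(23*(8 - 2*4 - 16)) = 69 + 24*(23*(8 - 8 - 16)) = 69 + 24*(23*(-16)) = 69 + 24*(-368) = 69 - 8832 = -8763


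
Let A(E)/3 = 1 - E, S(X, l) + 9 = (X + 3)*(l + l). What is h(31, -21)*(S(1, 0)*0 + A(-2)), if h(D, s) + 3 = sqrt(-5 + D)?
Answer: -27 + 9*sqrt(26) ≈ 18.891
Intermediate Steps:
S(X, l) = -9 + 2*l*(3 + X) (S(X, l) = -9 + (X + 3)*(l + l) = -9 + (3 + X)*(2*l) = -9 + 2*l*(3 + X))
A(E) = 3 - 3*E (A(E) = 3*(1 - E) = 3 - 3*E)
h(D, s) = -3 + sqrt(-5 + D)
h(31, -21)*(S(1, 0)*0 + A(-2)) = (-3 + sqrt(-5 + 31))*((-9 + 6*0 + 2*1*0)*0 + (3 - 3*(-2))) = (-3 + sqrt(26))*((-9 + 0 + 0)*0 + (3 + 6)) = (-3 + sqrt(26))*(-9*0 + 9) = (-3 + sqrt(26))*(0 + 9) = (-3 + sqrt(26))*9 = -27 + 9*sqrt(26)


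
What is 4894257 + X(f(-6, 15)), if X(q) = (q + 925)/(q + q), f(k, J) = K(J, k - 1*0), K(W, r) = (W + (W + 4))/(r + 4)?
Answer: 83201915/17 ≈ 4.8942e+6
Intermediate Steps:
K(W, r) = (4 + 2*W)/(4 + r) (K(W, r) = (W + (4 + W))/(4 + r) = (4 + 2*W)/(4 + r))
f(k, J) = 2*(2 + J)/(4 + k) (f(k, J) = 2*(2 + J)/(4 + (k - 1*0)) = 2*(2 + J)/(4 + (k + 0)) = 2*(2 + J)/(4 + k))
X(q) = (925 + q)/(2*q) (X(q) = (925 + q)/((2*q)) = (925 + q)*(1/(2*q)) = (925 + q)/(2*q))
4894257 + X(f(-6, 15)) = 4894257 + (925 + 2*(2 + 15)/(4 - 6))/(2*((2*(2 + 15)/(4 - 6)))) = 4894257 + (925 + 2*17/(-2))/(2*((2*17/(-2)))) = 4894257 + (925 + 2*(-½)*17)/(2*((2*(-½)*17))) = 4894257 + (½)*(925 - 17)/(-17) = 4894257 + (½)*(-1/17)*908 = 4894257 - 454/17 = 83201915/17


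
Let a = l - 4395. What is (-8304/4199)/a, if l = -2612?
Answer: 8304/29422393 ≈ 0.00028223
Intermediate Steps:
a = -7007 (a = -2612 - 4395 = -7007)
(-8304/4199)/a = -8304/4199/(-7007) = -8304*1/4199*(-1/7007) = -8304/4199*(-1/7007) = 8304/29422393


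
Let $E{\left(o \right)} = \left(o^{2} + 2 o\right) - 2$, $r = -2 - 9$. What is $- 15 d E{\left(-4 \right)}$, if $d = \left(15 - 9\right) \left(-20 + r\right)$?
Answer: $16740$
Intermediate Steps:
$r = -11$
$E{\left(o \right)} = -2 + o^{2} + 2 o$
$d = -186$ ($d = \left(15 - 9\right) \left(-20 - 11\right) = 6 \left(-31\right) = -186$)
$- 15 d E{\left(-4 \right)} = \left(-15\right) \left(-186\right) \left(-2 + \left(-4\right)^{2} + 2 \left(-4\right)\right) = 2790 \left(-2 + 16 - 8\right) = 2790 \cdot 6 = 16740$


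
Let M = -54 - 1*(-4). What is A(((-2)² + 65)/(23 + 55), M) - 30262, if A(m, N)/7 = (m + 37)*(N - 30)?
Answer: -669206/13 ≈ -51477.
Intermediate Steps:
M = -50 (M = -54 + 4 = -50)
A(m, N) = 7*(-30 + N)*(37 + m) (A(m, N) = 7*((m + 37)*(N - 30)) = 7*((37 + m)*(-30 + N)) = 7*((-30 + N)*(37 + m)) = 7*(-30 + N)*(37 + m))
A(((-2)² + 65)/(23 + 55), M) - 30262 = (-7770 - 210*((-2)² + 65)/(23 + 55) + 259*(-50) + 7*(-50)*(((-2)² + 65)/(23 + 55))) - 30262 = (-7770 - 210*(4 + 65)/78 - 12950 + 7*(-50)*((4 + 65)/78)) - 30262 = (-7770 - 14490/78 - 12950 + 7*(-50)*(69*(1/78))) - 30262 = (-7770 - 210*23/26 - 12950 + 7*(-50)*(23/26)) - 30262 = (-7770 - 2415/13 - 12950 - 4025/13) - 30262 = -275800/13 - 30262 = -669206/13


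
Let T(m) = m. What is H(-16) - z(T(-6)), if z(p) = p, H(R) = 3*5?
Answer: 21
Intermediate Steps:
H(R) = 15
H(-16) - z(T(-6)) = 15 - 1*(-6) = 15 + 6 = 21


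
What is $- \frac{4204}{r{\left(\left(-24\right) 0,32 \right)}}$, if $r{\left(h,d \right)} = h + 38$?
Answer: $- \frac{2102}{19} \approx -110.63$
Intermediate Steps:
$r{\left(h,d \right)} = 38 + h$
$- \frac{4204}{r{\left(\left(-24\right) 0,32 \right)}} = - \frac{4204}{38 - 0} = - \frac{4204}{38 + 0} = - \frac{4204}{38} = \left(-4204\right) \frac{1}{38} = - \frac{2102}{19}$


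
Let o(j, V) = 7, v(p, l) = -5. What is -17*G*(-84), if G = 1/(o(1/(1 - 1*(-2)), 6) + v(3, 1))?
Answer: 714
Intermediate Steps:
G = ½ (G = 1/(7 - 5) = 1/2 = ½ ≈ 0.50000)
-17*G*(-84) = -17*½*(-84) = -17/2*(-84) = 714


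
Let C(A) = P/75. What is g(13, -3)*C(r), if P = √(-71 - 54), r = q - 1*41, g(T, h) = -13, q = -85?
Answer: -13*I*√5/15 ≈ -1.9379*I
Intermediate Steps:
r = -126 (r = -85 - 1*41 = -85 - 41 = -126)
P = 5*I*√5 (P = √(-125) = 5*I*√5 ≈ 11.18*I)
C(A) = I*√5/15 (C(A) = (5*I*√5)/75 = (5*I*√5)*(1/75) = I*√5/15)
g(13, -3)*C(r) = -13*I*√5/15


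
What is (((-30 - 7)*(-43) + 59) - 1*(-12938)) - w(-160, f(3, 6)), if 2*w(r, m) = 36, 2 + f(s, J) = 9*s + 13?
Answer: 14570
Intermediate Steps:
f(s, J) = 11 + 9*s (f(s, J) = -2 + (9*s + 13) = -2 + (13 + 9*s) = 11 + 9*s)
w(r, m) = 18 (w(r, m) = (1/2)*36 = 18)
(((-30 - 7)*(-43) + 59) - 1*(-12938)) - w(-160, f(3, 6)) = (((-30 - 7)*(-43) + 59) - 1*(-12938)) - 1*18 = ((-37*(-43) + 59) + 12938) - 18 = ((1591 + 59) + 12938) - 18 = (1650 + 12938) - 18 = 14588 - 18 = 14570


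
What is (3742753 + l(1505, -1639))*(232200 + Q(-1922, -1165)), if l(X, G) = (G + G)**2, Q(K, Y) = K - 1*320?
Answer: 3331640012446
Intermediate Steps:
Q(K, Y) = -320 + K (Q(K, Y) = K - 320 = -320 + K)
l(X, G) = 4*G**2 (l(X, G) = (2*G)**2 = 4*G**2)
(3742753 + l(1505, -1639))*(232200 + Q(-1922, -1165)) = (3742753 + 4*(-1639)**2)*(232200 + (-320 - 1922)) = (3742753 + 4*2686321)*(232200 - 2242) = (3742753 + 10745284)*229958 = 14488037*229958 = 3331640012446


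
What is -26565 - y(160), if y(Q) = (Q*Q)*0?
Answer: -26565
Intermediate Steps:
y(Q) = 0 (y(Q) = Q²*0 = 0)
-26565 - y(160) = -26565 - 1*0 = -26565 + 0 = -26565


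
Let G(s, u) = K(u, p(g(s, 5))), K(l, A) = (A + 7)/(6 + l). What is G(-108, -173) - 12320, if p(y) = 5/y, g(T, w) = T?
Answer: -222204271/18036 ≈ -12320.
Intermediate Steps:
K(l, A) = (7 + A)/(6 + l)
G(s, u) = (7 + 5/s)/(6 + u)
G(-108, -173) - 12320 = (5 + 7*(-108))/((-108)*(6 - 173)) - 12320 = -1/108*(5 - 756)/(-167) - 12320 = -1/108*(-1/167)*(-751) - 12320 = -751/18036 - 12320 = -222204271/18036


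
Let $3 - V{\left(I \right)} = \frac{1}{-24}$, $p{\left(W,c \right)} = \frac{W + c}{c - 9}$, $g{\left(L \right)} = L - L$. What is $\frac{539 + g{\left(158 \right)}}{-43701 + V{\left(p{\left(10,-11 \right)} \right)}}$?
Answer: $- \frac{1176}{95341} \approx -0.012335$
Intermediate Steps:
$g{\left(L \right)} = 0$
$p{\left(W,c \right)} = \frac{W + c}{-9 + c}$
$V{\left(I \right)} = \frac{73}{24}$ ($V{\left(I \right)} = 3 - \frac{1}{-24} = 3 - - \frac{1}{24} = 3 + \frac{1}{24} = \frac{73}{24}$)
$\frac{539 + g{\left(158 \right)}}{-43701 + V{\left(p{\left(10,-11 \right)} \right)}} = \frac{539 + 0}{-43701 + \frac{73}{24}} = \frac{539}{- \frac{1048751}{24}} = 539 \left(- \frac{24}{1048751}\right) = - \frac{1176}{95341}$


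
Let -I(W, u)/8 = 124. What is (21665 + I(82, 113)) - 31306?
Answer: -10633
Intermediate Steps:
I(W, u) = -992 (I(W, u) = -8*124 = -992)
(21665 + I(82, 113)) - 31306 = (21665 - 992) - 31306 = 20673 - 31306 = -10633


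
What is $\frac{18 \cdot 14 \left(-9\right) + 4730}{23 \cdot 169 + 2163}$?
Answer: $\frac{1231}{3025} \approx 0.40694$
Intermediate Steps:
$\frac{18 \cdot 14 \left(-9\right) + 4730}{23 \cdot 169 + 2163} = \frac{252 \left(-9\right) + 4730}{3887 + 2163} = \frac{-2268 + 4730}{6050} = 2462 \cdot \frac{1}{6050} = \frac{1231}{3025}$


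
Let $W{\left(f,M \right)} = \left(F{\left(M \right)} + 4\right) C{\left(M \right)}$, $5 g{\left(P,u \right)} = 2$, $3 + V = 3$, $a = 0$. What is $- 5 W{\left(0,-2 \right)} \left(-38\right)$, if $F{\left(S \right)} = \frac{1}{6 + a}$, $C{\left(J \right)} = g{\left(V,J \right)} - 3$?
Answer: $- \frac{6175}{3} \approx -2058.3$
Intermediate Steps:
$V = 0$ ($V = -3 + 3 = 0$)
$g{\left(P,u \right)} = \frac{2}{5}$ ($g{\left(P,u \right)} = \frac{1}{5} \cdot 2 = \frac{2}{5}$)
$C{\left(J \right)} = - \frac{13}{5}$ ($C{\left(J \right)} = \frac{2}{5} - 3 = - \frac{13}{5}$)
$F{\left(S \right)} = \frac{1}{6}$ ($F{\left(S \right)} = \frac{1}{6 + 0} = \frac{1}{6}$)
$W{\left(f,M \right)} = - \frac{65}{6}$ ($W{\left(f,M \right)} = \left(\frac{1}{6} + 4\right) \left(- \frac{13}{5}\right) = \frac{25}{6} \left(- \frac{13}{5}\right) = - \frac{65}{6}$)
$- 5 W{\left(0,-2 \right)} \left(-38\right) = \left(-5\right) \left(- \frac{65}{6}\right) \left(-38\right) = \frac{325}{6} \left(-38\right) = - \frac{6175}{3}$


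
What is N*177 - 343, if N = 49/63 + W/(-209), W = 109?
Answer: -186623/627 ≈ -297.64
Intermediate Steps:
N = 482/1881 (N = 49/63 + 109/(-209) = 49*(1/63) + 109*(-1/209) = 7/9 - 109/209 = 482/1881 ≈ 0.25625)
N*177 - 343 = (482/1881)*177 - 343 = 28438/627 - 343 = -186623/627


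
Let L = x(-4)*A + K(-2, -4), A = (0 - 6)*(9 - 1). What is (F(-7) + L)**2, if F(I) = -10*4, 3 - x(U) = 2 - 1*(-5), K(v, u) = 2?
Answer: 23716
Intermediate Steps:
A = -48 (A = -6*8 = -48)
x(U) = -4 (x(U) = 3 - (2 - 1*(-5)) = 3 - (2 + 5) = 3 - 1*7 = 3 - 7 = -4)
F(I) = -40
L = 194 (L = -4*(-48) + 2 = 192 + 2 = 194)
(F(-7) + L)**2 = (-40 + 194)**2 = 154**2 = 23716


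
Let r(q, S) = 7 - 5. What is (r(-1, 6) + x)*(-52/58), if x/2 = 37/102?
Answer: -3614/1479 ≈ -2.4435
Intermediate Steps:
r(q, S) = 2
x = 37/51 (x = 2*(37/102) = 37/51 ≈ 0.72549)
(r(-1, 6) + x)*(-52/58) = (2 + 37/51)*(-52/58) = 139*(-52*1/58)/51 = (139/51)*(-26/29) = -3614/1479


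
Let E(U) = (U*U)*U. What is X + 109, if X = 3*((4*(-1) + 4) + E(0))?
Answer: 109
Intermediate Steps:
E(U) = U**3 (E(U) = U**2*U = U**3)
X = 0 (X = 3*((4*(-1) + 4) + 0**3) = 3*((-4 + 4) + 0) = 3*(0 + 0) = 3*0 = 0)
X + 109 = 0 + 109 = 109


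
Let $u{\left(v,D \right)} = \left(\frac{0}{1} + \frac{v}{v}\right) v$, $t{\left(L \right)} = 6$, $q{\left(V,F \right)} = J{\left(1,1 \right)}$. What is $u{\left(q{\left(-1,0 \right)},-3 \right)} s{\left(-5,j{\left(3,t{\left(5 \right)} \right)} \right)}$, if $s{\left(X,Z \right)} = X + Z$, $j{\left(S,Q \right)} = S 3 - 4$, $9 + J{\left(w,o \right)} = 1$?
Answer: $0$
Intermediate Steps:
$J{\left(w,o \right)} = -8$ ($J{\left(w,o \right)} = -9 + 1 = -8$)
$q{\left(V,F \right)} = -8$
$j{\left(S,Q \right)} = -4 + 3 S$ ($j{\left(S,Q \right)} = 3 S - 4 = -4 + 3 S$)
$u{\left(v,D \right)} = v$ ($u{\left(v,D \right)} = \left(0 \cdot 1 + 1\right) v = \left(0 + 1\right) v = 1 v = v$)
$u{\left(q{\left(-1,0 \right)},-3 \right)} s{\left(-5,j{\left(3,t{\left(5 \right)} \right)} \right)} = - 8 \left(-5 + \left(-4 + 3 \cdot 3\right)\right) = - 8 \left(-5 + \left(-4 + 9\right)\right) = - 8 \left(-5 + 5\right) = \left(-8\right) 0 = 0$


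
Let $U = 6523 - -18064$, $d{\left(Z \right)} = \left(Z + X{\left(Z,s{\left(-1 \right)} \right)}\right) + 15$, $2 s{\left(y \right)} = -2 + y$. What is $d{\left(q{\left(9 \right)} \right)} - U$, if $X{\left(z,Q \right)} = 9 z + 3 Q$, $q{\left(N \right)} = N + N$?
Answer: $- \frac{48793}{2} \approx -24397.0$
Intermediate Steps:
$s{\left(y \right)} = -1 + \frac{y}{2}$ ($s{\left(y \right)} = \frac{-2 + y}{2} = -1 + \frac{y}{2}$)
$q{\left(N \right)} = 2 N$
$X{\left(z,Q \right)} = 3 Q + 9 z$
$d{\left(Z \right)} = \frac{21}{2} + 10 Z$ ($d{\left(Z \right)} = \left(Z + \left(3 \left(-1 + \frac{1}{2} \left(-1\right)\right) + 9 Z\right)\right) + 15 = \left(Z + \left(3 \left(-1 - \frac{1}{2}\right) + 9 Z\right)\right) + 15 = \left(Z + \left(3 \left(- \frac{3}{2}\right) + 9 Z\right)\right) + 15 = \left(Z + \left(- \frac{9}{2} + 9 Z\right)\right) + 15 = \left(- \frac{9}{2} + 10 Z\right) + 15 = \frac{21}{2} + 10 Z$)
$U = 24587$ ($U = 6523 + 18064 = 24587$)
$d{\left(q{\left(9 \right)} \right)} - U = \left(\frac{21}{2} + 10 \cdot 2 \cdot 9\right) - 24587 = \left(\frac{21}{2} + 10 \cdot 18\right) - 24587 = \left(\frac{21}{2} + 180\right) - 24587 = \frac{381}{2} - 24587 = - \frac{48793}{2}$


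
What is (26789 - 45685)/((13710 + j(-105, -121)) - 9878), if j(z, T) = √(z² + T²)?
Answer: -36204736/7329279 + 9448*√25666/7329279 ≈ -4.7332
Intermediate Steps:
j(z, T) = √(T² + z²)
(26789 - 45685)/((13710 + j(-105, -121)) - 9878) = (26789 - 45685)/((13710 + √((-121)² + (-105)²)) - 9878) = -18896/((13710 + √(14641 + 11025)) - 9878) = -18896/((13710 + √25666) - 9878) = -18896/(3832 + √25666)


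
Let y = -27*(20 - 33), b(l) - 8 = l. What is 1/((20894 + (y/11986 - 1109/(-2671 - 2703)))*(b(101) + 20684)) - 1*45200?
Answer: -24324877880435086493/538161015053901 ≈ -45200.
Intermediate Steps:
b(l) = 8 + l
y = 351 (y = -27*(-13) = 351)
1/((20894 + (y/11986 - 1109/(-2671 - 2703)))*(b(101) + 20684)) - 1*45200 = 1/((20894 + (351/11986 - 1109/(-2671 - 2703)))*((8 + 101) + 20684)) - 1*45200 = 1/((20894 + (351*(1/11986) - 1109/(-5374)))*(109 + 20684)) - 45200 = 1/((20894 + (27/922 - 1109*(-1/5374)))*20793) - 45200 = 1/((20894 + (27/922 + 1109/5374))*20793) - 45200 = 1/((20894 + 291899/1238707)*20793) - 45200 = 1/((25881835957/1238707)*20793) - 45200 = 1/(538161015053901/1238707) - 45200 = 1238707/538161015053901 - 45200 = -24324877880435086493/538161015053901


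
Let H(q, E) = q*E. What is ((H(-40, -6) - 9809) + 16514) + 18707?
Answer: 25652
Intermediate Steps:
H(q, E) = E*q
((H(-40, -6) - 9809) + 16514) + 18707 = ((-6*(-40) - 9809) + 16514) + 18707 = ((240 - 9809) + 16514) + 18707 = (-9569 + 16514) + 18707 = 6945 + 18707 = 25652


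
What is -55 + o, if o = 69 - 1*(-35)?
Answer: 49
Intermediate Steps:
o = 104 (o = 69 + 35 = 104)
-55 + o = -55 + 104 = 49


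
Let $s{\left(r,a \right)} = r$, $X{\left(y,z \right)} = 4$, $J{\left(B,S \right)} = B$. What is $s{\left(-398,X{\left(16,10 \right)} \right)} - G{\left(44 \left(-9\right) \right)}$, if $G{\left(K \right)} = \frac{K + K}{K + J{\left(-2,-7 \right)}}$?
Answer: $- \frac{79598}{199} \approx -399.99$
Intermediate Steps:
$G{\left(K \right)} = \frac{2 K}{-2 + K}$ ($G{\left(K \right)} = \frac{K + K}{K - 2} = \frac{2 K}{-2 + K}$)
$s{\left(-398,X{\left(16,10 \right)} \right)} - G{\left(44 \left(-9\right) \right)} = -398 - \frac{2 \cdot 44 \left(-9\right)}{-2 + 44 \left(-9\right)} = -398 - 2 \left(-396\right) \frac{1}{-2 - 396} = -398 - 2 \left(-396\right) \frac{1}{-398} = -398 - 2 \left(-396\right) \left(- \frac{1}{398}\right) = -398 - \frac{396}{199} = - \frac{79598}{199}$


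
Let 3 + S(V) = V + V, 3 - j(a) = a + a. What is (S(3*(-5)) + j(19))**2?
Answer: 4624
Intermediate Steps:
j(a) = 3 - 2*a (j(a) = 3 - (a + a) = 3 - 2*a)
S(V) = -3 + 2*V (S(V) = -3 + (V + V) = -3 + 2*V)
(S(3*(-5)) + j(19))**2 = ((-3 + 2*(3*(-5))) + (3 - 2*19))**2 = ((-3 + 2*(-15)) + (3 - 38))**2 = ((-3 - 30) - 35)**2 = (-33 - 35)**2 = (-68)**2 = 4624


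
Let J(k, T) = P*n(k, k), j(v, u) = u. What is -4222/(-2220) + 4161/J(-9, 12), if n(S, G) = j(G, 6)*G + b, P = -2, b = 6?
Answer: 803561/17760 ≈ 45.246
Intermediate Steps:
n(S, G) = 6 + 6*G (n(S, G) = 6*G + 6 = 6 + 6*G)
J(k, T) = -12 - 12*k (J(k, T) = -2*(6 + 6*k) = -12 - 12*k)
-4222/(-2220) + 4161/J(-9, 12) = -4222/(-2220) + 4161/(-12 - 12*(-9)) = -4222*(-1/2220) + 4161/(-12 + 108) = 2111/1110 + 4161/96 = 2111/1110 + 4161*(1/96) = 2111/1110 + 1387/32 = 803561/17760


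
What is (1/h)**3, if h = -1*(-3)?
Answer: 1/27 ≈ 0.037037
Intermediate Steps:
h = 3
(1/h)**3 = (1/3)**3 = 1/27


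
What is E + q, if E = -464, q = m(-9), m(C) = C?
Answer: -473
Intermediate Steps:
q = -9
E + q = -464 - 9 = -473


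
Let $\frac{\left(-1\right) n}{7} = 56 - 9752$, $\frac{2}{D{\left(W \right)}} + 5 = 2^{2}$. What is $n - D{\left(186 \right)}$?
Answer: $67874$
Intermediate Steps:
$D{\left(W \right)} = -2$ ($D{\left(W \right)} = \frac{2}{-5 + 2^{2}} = \frac{2}{-5 + 4} = \frac{2}{-1} = 2 \left(-1\right) = -2$)
$n = 67872$ ($n = - 7 \left(56 - 9752\right) = \left(-7\right) \left(-9696\right) = 67872$)
$n - D{\left(186 \right)} = 67872 - -2 = 67872 + 2 = 67874$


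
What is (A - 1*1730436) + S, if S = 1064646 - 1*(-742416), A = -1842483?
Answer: -1765857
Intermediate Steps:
S = 1807062 (S = 1064646 + 742416 = 1807062)
(A - 1*1730436) + S = (-1842483 - 1*1730436) + 1807062 = (-1842483 - 1730436) + 1807062 = -3572919 + 1807062 = -1765857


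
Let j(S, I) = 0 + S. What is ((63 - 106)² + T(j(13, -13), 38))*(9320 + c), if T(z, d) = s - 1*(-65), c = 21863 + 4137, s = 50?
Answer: 69368480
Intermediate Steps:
c = 26000
j(S, I) = S
T(z, d) = 115 (T(z, d) = 50 - 1*(-65) = 50 + 65 = 115)
((63 - 106)² + T(j(13, -13), 38))*(9320 + c) = ((63 - 106)² + 115)*(9320 + 26000) = ((-43)² + 115)*35320 = (1849 + 115)*35320 = 1964*35320 = 69368480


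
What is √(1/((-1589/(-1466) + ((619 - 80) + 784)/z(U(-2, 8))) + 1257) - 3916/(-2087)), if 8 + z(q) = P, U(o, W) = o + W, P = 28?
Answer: 78*√506463345566807858/40515492403 ≈ 1.3701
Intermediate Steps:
U(o, W) = W + o
z(q) = 20 (z(q) = -8 + 28 = 20)
√(1/((-1589/(-1466) + ((619 - 80) + 784)/z(U(-2, 8))) + 1257) - 3916/(-2087)) = √(1/((-1589/(-1466) + ((619 - 80) + 784)/20) + 1257) - 3916/(-2087)) = √(1/((-1589*(-1/1466) + (539 + 784)*(1/20)) + 1257) - 3916*(-1/2087)) = √(1/((1589/1466 + 1323*(1/20)) + 1257) + 3916/2087) = √(1/((1589/1466 + 1323/20) + 1257) + 3916/2087) = √(1/(985649/14660 + 1257) + 3916/2087) = √(1/(19413269/14660) + 3916/2087) = √(14660/19413269 + 3916/2087) = √(76052956824/40515492403) = 78*√506463345566807858/40515492403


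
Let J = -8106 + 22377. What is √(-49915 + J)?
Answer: 2*I*√8911 ≈ 188.8*I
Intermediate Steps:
J = 14271
√(-49915 + J) = √(-49915 + 14271) = √(-35644) = 2*I*√8911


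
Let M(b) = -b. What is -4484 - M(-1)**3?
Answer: -4485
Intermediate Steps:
-4484 - M(-1)**3 = -4484 - (-1*(-1))**3 = -4484 - 1*1**3 = -4484 - 1*1 = -4484 - 1 = -4485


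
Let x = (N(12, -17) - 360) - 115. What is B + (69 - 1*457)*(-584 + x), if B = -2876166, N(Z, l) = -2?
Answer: -2464498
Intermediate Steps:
x = -477 (x = (-2 - 360) - 115 = -362 - 115 = -477)
B + (69 - 1*457)*(-584 + x) = -2876166 + (69 - 1*457)*(-584 - 477) = -2876166 + (69 - 457)*(-1061) = -2876166 - 388*(-1061) = -2876166 + 411668 = -2464498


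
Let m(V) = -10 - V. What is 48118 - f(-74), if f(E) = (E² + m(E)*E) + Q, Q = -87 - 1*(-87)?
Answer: 47378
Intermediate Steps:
Q = 0 (Q = -87 + 87 = 0)
f(E) = E² + E*(-10 - E) (f(E) = (E² + (-10 - E)*E) + 0 = (E² + E*(-10 - E)) + 0 = E² + E*(-10 - E))
48118 - f(-74) = 48118 - (-10)*(-74) = 48118 - 1*740 = 48118 - 740 = 47378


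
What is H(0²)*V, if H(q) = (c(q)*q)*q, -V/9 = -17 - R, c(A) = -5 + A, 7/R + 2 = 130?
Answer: 0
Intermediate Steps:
R = 7/128 (R = 7/(-2 + 130) = 7/128 ≈ 0.054688)
V = 19647/128 (V = -9*(-17 - 1*7/128) = -9*(-17 - 7/128) = -9*(-2183/128) = 19647/128 ≈ 153.49)
H(q) = q²*(-5 + q) (H(q) = ((-5 + q)*q)*q = (q*(-5 + q))*q = q²*(-5 + q))
H(0²)*V = ((0²)²*(-5 + 0²))*(19647/128) = (0²*(-5 + 0))*(19647/128) = (0*(-5))*(19647/128) = 0*(19647/128) = 0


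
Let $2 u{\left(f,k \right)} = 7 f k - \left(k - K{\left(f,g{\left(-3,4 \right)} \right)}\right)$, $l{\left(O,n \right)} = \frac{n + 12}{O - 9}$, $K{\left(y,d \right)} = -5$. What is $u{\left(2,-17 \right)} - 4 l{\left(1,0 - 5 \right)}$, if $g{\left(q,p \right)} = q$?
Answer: $- \frac{219}{2} \approx -109.5$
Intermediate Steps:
$l{\left(O,n \right)} = \frac{12 + n}{-9 + O}$
$u{\left(f,k \right)} = - \frac{5}{2} - \frac{k}{2} + \frac{7 f k}{2}$ ($u{\left(f,k \right)} = \frac{7 f k - \left(5 + k\right)}{2} = \frac{-5 - k + 7 f k}{2} = - \frac{5}{2} - \frac{k}{2} + \frac{7 f k}{2}$)
$u{\left(2,-17 \right)} - 4 l{\left(1,0 - 5 \right)} = \left(- \frac{5}{2} - - \frac{17}{2} + \frac{7}{2} \cdot 2 \left(-17\right)\right) - 4 \frac{12 + \left(0 - 5\right)}{-9 + 1} = \left(- \frac{5}{2} + \frac{17}{2} - 119\right) - 4 \frac{12 + \left(0 - 5\right)}{-8} = -113 - 4 \left(- \frac{12 - 5}{8}\right) = -113 - 4 \left(\left(- \frac{1}{8}\right) 7\right) = -113 - - \frac{7}{2} = -113 + \frac{7}{2} = - \frac{219}{2}$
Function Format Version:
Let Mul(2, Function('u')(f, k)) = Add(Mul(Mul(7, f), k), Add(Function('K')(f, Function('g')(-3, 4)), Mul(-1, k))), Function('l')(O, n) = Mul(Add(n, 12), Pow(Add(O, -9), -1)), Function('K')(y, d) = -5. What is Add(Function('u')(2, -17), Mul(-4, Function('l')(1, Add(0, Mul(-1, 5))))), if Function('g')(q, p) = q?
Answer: Rational(-219, 2) ≈ -109.50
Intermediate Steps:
Function('l')(O, n) = Mul(Pow(Add(-9, O), -1), Add(12, n)) (Function('l')(O, n) = Mul(Add(12, n), Pow(Add(-9, O), -1)) = Mul(Pow(Add(-9, O), -1), Add(12, n)))
Function('u')(f, k) = Add(Rational(-5, 2), Mul(Rational(-1, 2), k), Mul(Rational(7, 2), f, k)) (Function('u')(f, k) = Mul(Rational(1, 2), Add(Mul(Mul(7, f), k), Add(-5, Mul(-1, k)))) = Mul(Rational(1, 2), Add(Mul(7, f, k), Add(-5, Mul(-1, k)))) = Mul(Rational(1, 2), Add(-5, Mul(-1, k), Mul(7, f, k))) = Add(Rational(-5, 2), Mul(Rational(-1, 2), k), Mul(Rational(7, 2), f, k)))
Add(Function('u')(2, -17), Mul(-4, Function('l')(1, Add(0, Mul(-1, 5))))) = Add(Add(Rational(-5, 2), Mul(Rational(-1, 2), -17), Mul(Rational(7, 2), 2, -17)), Mul(-4, Mul(Pow(Add(-9, 1), -1), Add(12, Add(0, Mul(-1, 5)))))) = Add(Add(Rational(-5, 2), Rational(17, 2), -119), Mul(-4, Mul(Pow(-8, -1), Add(12, Add(0, -5))))) = Add(-113, Mul(-4, Mul(Rational(-1, 8), Add(12, -5)))) = Add(-113, Mul(-4, Mul(Rational(-1, 8), 7))) = Add(-113, Mul(-4, Rational(-7, 8))) = Add(-113, Rational(7, 2)) = Rational(-219, 2)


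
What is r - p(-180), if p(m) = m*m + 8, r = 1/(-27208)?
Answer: -881756865/27208 ≈ -32408.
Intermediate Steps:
r = -1/27208 ≈ -3.6754e-5
p(m) = 8 + m² (p(m) = m² + 8 = 8 + m²)
r - p(-180) = -1/27208 - (8 + (-180)²) = -1/27208 - (8 + 32400) = -1/27208 - 1*32408 = -1/27208 - 32408 = -881756865/27208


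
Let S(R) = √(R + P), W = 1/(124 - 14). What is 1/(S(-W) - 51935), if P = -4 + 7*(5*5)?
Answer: -5712850/296696845941 - √2068990/296696845941 ≈ -1.9260e-5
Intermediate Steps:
W = 1/110 ≈ 0.0090909
P = 171 (P = -4 + 7*25 = -4 + 175 = 171)
S(R) = √(171 + R) (S(R) = √(R + 171) = √(171 + R))
1/(S(-W) - 51935) = 1/(√(171 - 1*1/110) - 51935) = 1/(√(171 - 1/110) - 51935) = 1/(√(18809/110) - 51935) = 1/(√2068990/110 - 51935) = 1/(-51935 + √2068990/110)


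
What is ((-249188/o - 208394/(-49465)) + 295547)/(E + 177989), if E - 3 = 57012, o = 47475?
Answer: 138809124694871/110374369805700 ≈ 1.2576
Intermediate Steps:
E = 57015 (E = 3 + 57012 = 57015)
((-249188/o - 208394/(-49465)) + 295547)/(E + 177989) = ((-249188/47475 - 208394/(-49465)) + 295547)/(57015 + 177989) = ((-249188*1/47475 - 208394*(-1/49465)) + 295547)/235004 = ((-249188/47475 + 208394/49465) + 295547)*(1/235004) = (-486515854/469670175 + 295547)*(1/235004) = (138809124694871/469670175)*(1/235004) = 138809124694871/110374369805700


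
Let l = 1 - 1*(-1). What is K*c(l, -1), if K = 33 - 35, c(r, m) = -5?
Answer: 10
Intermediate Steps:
l = 2 (l = 1 + 1 = 2)
K = -2
K*c(l, -1) = -2*(-5) = 10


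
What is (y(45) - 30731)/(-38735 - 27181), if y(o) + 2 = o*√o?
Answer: 30733/65916 - 15*√5/7324 ≈ 0.46167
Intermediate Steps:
y(o) = -2 + o^(3/2) (y(o) = -2 + o*√o = -2 + o^(3/2))
(y(45) - 30731)/(-38735 - 27181) = ((-2 + 45^(3/2)) - 30731)/(-38735 - 27181) = ((-2 + 135*√5) - 30731)/(-65916) = (-30733 + 135*√5)*(-1/65916) = 30733/65916 - 15*√5/7324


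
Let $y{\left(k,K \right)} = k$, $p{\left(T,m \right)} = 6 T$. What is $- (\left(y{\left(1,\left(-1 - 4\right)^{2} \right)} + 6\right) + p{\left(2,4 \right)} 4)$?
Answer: $-55$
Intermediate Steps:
$- (\left(y{\left(1,\left(-1 - 4\right)^{2} \right)} + 6\right) + p{\left(2,4 \right)} 4) = - (\left(1 + 6\right) + 6 \cdot 2 \cdot 4) = - (7 + 12 \cdot 4) = - (7 + 48) = \left(-1\right) 55 = -55$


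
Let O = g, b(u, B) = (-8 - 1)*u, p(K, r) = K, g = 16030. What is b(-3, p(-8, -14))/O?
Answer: 27/16030 ≈ 0.0016843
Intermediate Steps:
b(u, B) = -9*u
O = 16030
b(-3, p(-8, -14))/O = -9*(-3)/16030 = 27*(1/16030) = 27/16030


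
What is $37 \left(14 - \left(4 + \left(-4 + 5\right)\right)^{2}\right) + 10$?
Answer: $-397$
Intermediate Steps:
$37 \left(14 - \left(4 + \left(-4 + 5\right)\right)^{2}\right) + 10 = 37 \left(14 - \left(4 + 1\right)^{2}\right) + 10 = 37 \left(14 - 5^{2}\right) + 10 = 37 \left(14 - 25\right) + 10 = 37 \left(-11\right) + 10 = -407 + 10 = -397$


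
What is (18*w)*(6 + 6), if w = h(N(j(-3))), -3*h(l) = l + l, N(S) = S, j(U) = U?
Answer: 432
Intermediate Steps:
h(l) = -2*l/3 (h(l) = -(l + l)/3 = -2*l/3)
w = 2 (w = -⅔*(-3) = 2)
(18*w)*(6 + 6) = (18*2)*(6 + 6) = 36*12 = 432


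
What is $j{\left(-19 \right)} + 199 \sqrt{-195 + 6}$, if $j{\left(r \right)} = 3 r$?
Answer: $-57 + 597 i \sqrt{21} \approx -57.0 + 2735.8 i$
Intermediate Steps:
$j{\left(-19 \right)} + 199 \sqrt{-195 + 6} = 3 \left(-19\right) + 199 \sqrt{-195 + 6} = -57 + 199 \sqrt{-189} = -57 + 199 \cdot 3 i \sqrt{21} = -57 + 597 i \sqrt{21}$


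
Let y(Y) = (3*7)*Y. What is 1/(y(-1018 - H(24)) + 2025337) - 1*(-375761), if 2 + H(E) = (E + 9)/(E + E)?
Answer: 12048319915401/32063785 ≈ 3.7576e+5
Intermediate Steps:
H(E) = -2 + (9 + E)/(2*E) (H(E) = -2 + (E + 9)/(E + E) = -2 + (9 + E)/((2*E)) = -2 + (9 + E)*(1/(2*E)) = -2 + (9 + E)/(2*E))
y(Y) = 21*Y
1/(y(-1018 - H(24)) + 2025337) - 1*(-375761) = 1/(21*(-1018 - 3*(3 - 1*24)/(2*24)) + 2025337) - 1*(-375761) = 1/(21*(-1018 - 3*(3 - 24)/(2*24)) + 2025337) + 375761 = 1/(21*(-1018 - 3*(-21)/(2*24)) + 2025337) + 375761 = 1/(21*(-1018 - 1*(-21/16)) + 2025337) + 375761 = 1/(21*(-1018 + 21/16) + 2025337) + 375761 = 1/(21*(-16267/16) + 2025337) + 375761 = 1/(-341607/16 + 2025337) + 375761 = 1/(32063785/16) + 375761 = 16/32063785 + 375761 = 12048319915401/32063785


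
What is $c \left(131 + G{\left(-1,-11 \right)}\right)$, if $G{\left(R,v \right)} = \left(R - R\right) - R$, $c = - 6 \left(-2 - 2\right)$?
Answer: $3168$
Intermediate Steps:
$c = 24$ ($c = \left(-6\right) \left(-4\right) = 24$)
$G{\left(R,v \right)} = - R$ ($G{\left(R,v \right)} = 0 - R = - R$)
$c \left(131 + G{\left(-1,-11 \right)}\right) = 24 \left(131 - -1\right) = 24 \left(131 + 1\right) = 24 \cdot 132 = 3168$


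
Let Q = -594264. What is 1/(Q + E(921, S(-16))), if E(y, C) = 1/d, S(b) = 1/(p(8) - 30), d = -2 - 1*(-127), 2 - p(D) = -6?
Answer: -125/74282999 ≈ -1.6828e-6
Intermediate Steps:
p(D) = 8 (p(D) = 2 - 1*(-6) = 2 + 6 = 8)
d = 125 (d = -2 + 127 = 125)
S(b) = -1/22 (S(b) = 1/(8 - 30) = 1/(-22) = -1/22)
E(y, C) = 1/125
1/(Q + E(921, S(-16))) = 1/(-594264 + 1/125) = 1/(-74282999/125) = -125/74282999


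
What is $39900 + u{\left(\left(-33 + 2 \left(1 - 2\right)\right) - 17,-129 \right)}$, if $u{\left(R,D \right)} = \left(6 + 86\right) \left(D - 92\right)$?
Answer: $19568$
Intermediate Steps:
$u{\left(R,D \right)} = -8464 + 92 D$ ($u{\left(R,D \right)} = 92 \left(-92 + D\right) = -8464 + 92 D$)
$39900 + u{\left(\left(-33 + 2 \left(1 - 2\right)\right) - 17,-129 \right)} = 39900 + \left(-8464 + 92 \left(-129\right)\right) = 39900 - 20332 = 19568$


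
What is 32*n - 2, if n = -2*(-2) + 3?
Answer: 222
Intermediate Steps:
n = 7 (n = 4 + 3 = 7)
32*n - 2 = 32*7 - 2 = 224 - 2 = 222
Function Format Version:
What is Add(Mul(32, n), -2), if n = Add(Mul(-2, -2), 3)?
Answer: 222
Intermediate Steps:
n = 7 (n = Add(4, 3) = 7)
Add(Mul(32, n), -2) = Add(Mul(32, 7), -2) = Add(224, -2) = 222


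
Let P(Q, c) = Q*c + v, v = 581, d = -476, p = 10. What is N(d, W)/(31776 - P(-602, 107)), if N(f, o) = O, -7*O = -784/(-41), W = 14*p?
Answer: -112/3919969 ≈ -2.8572e-5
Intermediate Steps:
P(Q, c) = 581 + Q*c (P(Q, c) = Q*c + 581 = 581 + Q*c)
W = 140 (W = 14*10 = 140)
O = -112/41 (O = -(-112)/(-41) = -(-112)*(-1)/41 = -1/7*784/41 = -112/41 ≈ -2.7317)
N(f, o) = -112/41
N(d, W)/(31776 - P(-602, 107)) = -112/(41*(31776 - (581 - 602*107))) = -112/(41*(31776 - (581 - 64414))) = -112/(41*(31776 - 1*(-63833))) = -112/(41*(31776 + 63833)) = -112/41/95609 = -112/41*1/95609 = -112/3919969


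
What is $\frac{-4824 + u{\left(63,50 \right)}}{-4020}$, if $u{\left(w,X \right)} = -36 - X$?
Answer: $\frac{491}{402} \approx 1.2214$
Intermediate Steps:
$\frac{-4824 + u{\left(63,50 \right)}}{-4020} = \frac{-4824 - 86}{-4020} = \left(-4824 - 86\right) \left(- \frac{1}{4020}\right) = \left(-4910\right) \left(- \frac{1}{4020}\right) = \frac{491}{402}$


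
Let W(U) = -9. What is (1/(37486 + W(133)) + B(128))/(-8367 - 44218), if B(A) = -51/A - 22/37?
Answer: 35249919/1866673604224 ≈ 1.8884e-5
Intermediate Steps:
B(A) = -22/37 - 51/A (B(A) = -51/A - 22*1/37 = -51/A - 22/37 = -22/37 - 51/A)
(1/(37486 + W(133)) + B(128))/(-8367 - 44218) = (1/(37486 - 9) + (-22/37 - 51/128))/(-8367 - 44218) = (1/37477 + (-22/37 - 51*1/128))/(-52585) = (1/37477 + (-22/37 - 51/128))*(-1/52585) = (1/37477 - 4703/4736)*(-1/52585) = -176249595/177491072*(-1/52585) = 35249919/1866673604224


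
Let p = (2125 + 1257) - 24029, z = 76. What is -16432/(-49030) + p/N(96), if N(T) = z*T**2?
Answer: 5248456651/17170698240 ≈ 0.30566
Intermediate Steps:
N(T) = 76*T**2
p = -20647 (p = 3382 - 24029 = -20647)
-16432/(-49030) + p/N(96) = -16432/(-49030) - 20647/(76*96**2) = -16432*(-1/49030) - 20647/(76*9216) = 8216/24515 - 20647/700416 = 5248456651/17170698240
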